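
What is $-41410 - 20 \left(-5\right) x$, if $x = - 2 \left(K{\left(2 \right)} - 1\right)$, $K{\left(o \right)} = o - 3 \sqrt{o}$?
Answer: $-41610 + 600 \sqrt{2} \approx -40762.0$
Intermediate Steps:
$x = -2 + 6 \sqrt{2}$ ($x = - 2 \left(\left(2 - 3 \sqrt{2}\right) - 1\right) = - 2 \left(1 - 3 \sqrt{2}\right) = -2 + 6 \sqrt{2} \approx 6.4853$)
$-41410 - 20 \left(-5\right) x = -41410 - 20 \left(-5\right) \left(-2 + 6 \sqrt{2}\right) = -41410 - - 100 \left(-2 + 6 \sqrt{2}\right) = -41410 - \left(200 - 600 \sqrt{2}\right) = -41610 + 600 \sqrt{2}$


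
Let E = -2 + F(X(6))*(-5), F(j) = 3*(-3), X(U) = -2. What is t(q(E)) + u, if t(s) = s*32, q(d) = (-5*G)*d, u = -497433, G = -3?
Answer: -476793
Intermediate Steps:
F(j) = -9
E = 43 (E = -2 - 9*(-5) = -2 + 45 = 43)
q(d) = 15*d (q(d) = (-5*(-3))*d = 15*d)
t(s) = 32*s
t(q(E)) + u = 32*(15*43) - 497433 = 32*645 - 497433 = 20640 - 497433 = -476793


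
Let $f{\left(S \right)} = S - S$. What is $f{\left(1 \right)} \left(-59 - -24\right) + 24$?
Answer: $24$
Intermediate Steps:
$f{\left(S \right)} = 0$
$f{\left(1 \right)} \left(-59 - -24\right) + 24 = 0 \left(-59 - -24\right) + 24 = 0 \left(-59 + 24\right) + 24 = 0 \left(-35\right) + 24 = 0 + 24 = 24$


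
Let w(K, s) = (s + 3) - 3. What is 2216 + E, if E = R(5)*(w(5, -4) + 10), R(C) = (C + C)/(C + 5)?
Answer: 2222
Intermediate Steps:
w(K, s) = s (w(K, s) = (3 + s) - 3 = s)
R(C) = 2*C/(5 + C) (R(C) = (2*C)/(5 + C) = 2*C/(5 + C))
E = 6 (E = (2*5/(5 + 5))*(-4 + 10) = (2*5/10)*6 = (2*5*(1/10))*6 = 1*6 = 6)
2216 + E = 2216 + 6 = 2222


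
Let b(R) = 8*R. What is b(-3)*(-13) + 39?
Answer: 351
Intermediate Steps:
b(-3)*(-13) + 39 = (8*(-3))*(-13) + 39 = -24*(-13) + 39 = 312 + 39 = 351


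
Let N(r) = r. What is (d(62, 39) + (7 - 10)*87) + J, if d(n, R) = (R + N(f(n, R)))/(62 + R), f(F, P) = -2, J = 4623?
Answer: 440599/101 ≈ 4362.4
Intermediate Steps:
d(n, R) = (-2 + R)/(62 + R) (d(n, R) = (R - 2)/(62 + R) = (-2 + R)/(62 + R))
(d(62, 39) + (7 - 10)*87) + J = ((-2 + 39)/(62 + 39) + (7 - 10)*87) + 4623 = (37/101 - 3*87) + 4623 = ((1/101)*37 - 261) + 4623 = (37/101 - 261) + 4623 = -26324/101 + 4623 = 440599/101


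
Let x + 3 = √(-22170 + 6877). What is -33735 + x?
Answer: -33738 + I*√15293 ≈ -33738.0 + 123.66*I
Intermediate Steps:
x = -3 + I*√15293 (x = -3 + √(-22170 + 6877) = -3 + √(-15293) = -3 + I*√15293 ≈ -3.0 + 123.66*I)
-33735 + x = -33735 + (-3 + I*√15293) = -33738 + I*√15293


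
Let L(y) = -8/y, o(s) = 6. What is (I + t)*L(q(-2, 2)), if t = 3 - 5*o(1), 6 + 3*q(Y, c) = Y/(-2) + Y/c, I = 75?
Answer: 192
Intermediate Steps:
q(Y, c) = -2 - Y/6 + Y/(3*c) (q(Y, c) = -2 + (Y/(-2) + Y/c)/3 = -2 + (Y*(-1/2) + Y/c)/3 = -2 + (-Y/2 + Y/c)/3 = -2 + (-Y/6 + Y/(3*c)) = -2 - Y/6 + Y/(3*c))
t = -27 (t = 3 - 5*6 = 3 - 30 = -27)
(I + t)*L(q(-2, 2)) = (75 - 27)*(-8/(-2 - 1/6*(-2) + (1/3)*(-2)/2)) = 48*(-8/(-2 + 1/3 + (1/3)*(-2)*(1/2))) = 48*(-8/(-2 + 1/3 - 1/3)) = 48*(-8/(-2)) = 48*(-8*(-1/2)) = 48*4 = 192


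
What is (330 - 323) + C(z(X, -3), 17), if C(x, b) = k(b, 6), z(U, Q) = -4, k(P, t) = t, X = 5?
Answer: 13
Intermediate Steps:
C(x, b) = 6
(330 - 323) + C(z(X, -3), 17) = (330 - 323) + 6 = 7 + 6 = 13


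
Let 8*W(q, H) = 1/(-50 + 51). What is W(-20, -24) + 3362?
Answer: 26897/8 ≈ 3362.1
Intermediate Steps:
W(q, H) = ⅛ (W(q, H) = 1/(8*(-50 + 51)) = (⅛)/1 = (⅛)*1 = ⅛)
W(-20, -24) + 3362 = ⅛ + 3362 = 26897/8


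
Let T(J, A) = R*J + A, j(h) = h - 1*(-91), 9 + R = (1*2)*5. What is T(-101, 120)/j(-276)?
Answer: -19/185 ≈ -0.10270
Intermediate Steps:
R = 1 (R = -9 + (1*2)*5 = -9 + 2*5 = -9 + 10 = 1)
j(h) = 91 + h (j(h) = h + 91 = 91 + h)
T(J, A) = A + J (T(J, A) = 1*J + A = J + A = A + J)
T(-101, 120)/j(-276) = (120 - 101)/(91 - 276) = 19/(-185) = 19*(-1/185) = -19/185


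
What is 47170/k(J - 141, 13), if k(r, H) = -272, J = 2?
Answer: -23585/136 ≈ -173.42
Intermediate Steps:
47170/k(J - 141, 13) = 47170/(-272) = 47170*(-1/272) = -23585/136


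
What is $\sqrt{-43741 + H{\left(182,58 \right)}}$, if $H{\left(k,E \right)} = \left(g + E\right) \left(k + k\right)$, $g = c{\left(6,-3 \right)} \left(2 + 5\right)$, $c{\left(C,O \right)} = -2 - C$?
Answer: $i \sqrt{43013} \approx 207.4 i$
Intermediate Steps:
$g = -56$ ($g = \left(-2 - 6\right) \left(2 + 5\right) = \left(-2 - 6\right) 7 = \left(-8\right) 7 = -56$)
$H{\left(k,E \right)} = 2 k \left(-56 + E\right)$ ($H{\left(k,E \right)} = \left(-56 + E\right) \left(k + k\right) = \left(-56 + E\right) 2 k = 2 k \left(-56 + E\right)$)
$\sqrt{-43741 + H{\left(182,58 \right)}} = \sqrt{-43741 + 2 \cdot 182 \left(-56 + 58\right)} = \sqrt{-43741 + 2 \cdot 182 \cdot 2} = \sqrt{-43741 + 728} = \sqrt{-43013} = i \sqrt{43013}$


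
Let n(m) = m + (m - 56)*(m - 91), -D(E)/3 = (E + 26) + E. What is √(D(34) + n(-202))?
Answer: √75110 ≈ 274.06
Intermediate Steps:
D(E) = -78 - 6*E (D(E) = -3*((E + 26) + E) = -3*((26 + E) + E) = -3*(26 + 2*E) = -78 - 6*E)
n(m) = m + (-91 + m)*(-56 + m) (n(m) = m + (-56 + m)*(-91 + m) = m + (-91 + m)*(-56 + m))
√(D(34) + n(-202)) = √((-78 - 6*34) + (5096 + (-202)² - 146*(-202))) = √((-78 - 204) + (5096 + 40804 + 29492)) = √(-282 + 75392) = √75110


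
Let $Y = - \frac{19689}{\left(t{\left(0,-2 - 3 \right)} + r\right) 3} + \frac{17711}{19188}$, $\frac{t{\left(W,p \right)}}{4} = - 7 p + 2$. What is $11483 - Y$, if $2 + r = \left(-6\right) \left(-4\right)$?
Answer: $\frac{18790003327}{1630980} \approx 11521.0$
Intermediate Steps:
$t{\left(W,p \right)} = 8 - 28 p$ ($t{\left(W,p \right)} = 4 \left(- 7 p + 2\right) = 4 \left(2 - 7 p\right) = 8 - 28 p$)
$r = 22$ ($r = -2 - -24 = -2 + 24 = 22$)
$Y = - \frac{61459987}{1630980}$ ($Y = - \frac{19689}{\left(\left(8 - 28 \left(-2 - 3\right)\right) + 22\right) 3} + \frac{17711}{19188} = - \frac{19689}{\left(\left(8 - -140\right) + 22\right) 3} + 17711 \cdot \frac{1}{19188} = - \frac{19689}{\left(\left(8 + 140\right) + 22\right) 3} + \frac{17711}{19188} = - \frac{19689}{\left(148 + 22\right) 3} + \frac{17711}{19188} = - \frac{19689}{170 \cdot 3} + \frac{17711}{19188} = - \frac{19689}{510} + \frac{17711}{19188} = \left(-19689\right) \frac{1}{510} + \frac{17711}{19188} = - \frac{6563}{170} + \frac{17711}{19188} = - \frac{61459987}{1630980} \approx -37.683$)
$11483 - Y = 11483 - - \frac{61459987}{1630980} = 11483 + \frac{61459987}{1630980} = \frac{18790003327}{1630980}$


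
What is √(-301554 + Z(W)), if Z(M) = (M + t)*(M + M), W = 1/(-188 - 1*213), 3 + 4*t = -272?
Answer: I*√193960518458/802 ≈ 549.14*I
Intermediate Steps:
t = -275/4 (t = -¾ + (¼)*(-272) = -¾ - 68 = -275/4 ≈ -68.750)
W = -1/401 (W = 1/(-188 - 213) = 1/(-401) = -1/401 ≈ -0.0024938)
Z(M) = 2*M*(-275/4 + M) (Z(M) = (M - 275/4)*(M + M) = (-275/4 + M)*(2*M) = 2*M*(-275/4 + M))
√(-301554 + Z(W)) = √(-301554 + (½)*(-1/401)*(-275 + 4*(-1/401))) = √(-301554 + (½)*(-1/401)*(-275 - 4/401)) = √(-301554 + (½)*(-1/401)*(-110279/401)) = √(-301554 + 110279/321602) = √(-96980259229/321602) = I*√193960518458/802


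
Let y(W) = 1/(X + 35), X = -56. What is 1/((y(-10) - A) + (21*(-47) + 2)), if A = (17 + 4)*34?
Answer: -21/35680 ≈ -0.00058857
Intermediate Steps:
y(W) = -1/21 (y(W) = 1/(-56 + 35) = 1/(-21) = -1/21)
A = 714 (A = 21*34 = 714)
1/((y(-10) - A) + (21*(-47) + 2)) = 1/((-1/21 - 1*714) + (21*(-47) + 2)) = 1/((-1/21 - 714) + (-987 + 2)) = 1/(-14995/21 - 985) = 1/(-35680/21) = -21/35680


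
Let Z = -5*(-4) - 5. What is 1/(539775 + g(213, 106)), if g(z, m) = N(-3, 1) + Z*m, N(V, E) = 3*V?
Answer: 1/541356 ≈ 1.8472e-6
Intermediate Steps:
Z = 15 (Z = 20 - 5 = 15)
g(z, m) = -9 + 15*m (g(z, m) = 3*(-3) + 15*m = -9 + 15*m)
1/(539775 + g(213, 106)) = 1/(539775 + (-9 + 15*106)) = 1/(539775 + (-9 + 1590)) = 1/(539775 + 1581) = 1/541356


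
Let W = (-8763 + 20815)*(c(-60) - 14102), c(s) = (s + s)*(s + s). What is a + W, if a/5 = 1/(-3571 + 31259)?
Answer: 99441341253/27688 ≈ 3.5915e+6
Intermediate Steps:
c(s) = 4*s**2 (c(s) = (2*s)*(2*s) = 4*s**2)
W = 3591496 (W = (-8763 + 20815)*(4*(-60)**2 - 14102) = 12052*(4*3600 - 14102) = 12052*(14400 - 14102) = 12052*298 = 3591496)
a = 5/27688 (a = 5/(-3571 + 31259) = 5/27688 ≈ 0.00018058)
a + W = 5/27688 + 3591496 = 99441341253/27688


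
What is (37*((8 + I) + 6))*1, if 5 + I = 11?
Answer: 740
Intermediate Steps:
I = 6 (I = -5 + 11 = 6)
(37*((8 + I) + 6))*1 = (37*((8 + 6) + 6))*1 = (37*(14 + 6))*1 = (37*20)*1 = 740*1 = 740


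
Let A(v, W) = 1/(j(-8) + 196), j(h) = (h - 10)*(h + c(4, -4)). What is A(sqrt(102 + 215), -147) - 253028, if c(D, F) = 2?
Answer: -76920511/304 ≈ -2.5303e+5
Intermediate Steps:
j(h) = (-10 + h)*(2 + h) (j(h) = (h - 10)*(h + 2) = (-10 + h)*(2 + h))
A(v, W) = 1/304 (A(v, W) = 1/((-20 + (-8)**2 - 8*(-8)) + 196) = 1/((-20 + 64 + 64) + 196) = 1/(108 + 196) = 1/304)
A(sqrt(102 + 215), -147) - 253028 = 1/304 - 253028 = -76920511/304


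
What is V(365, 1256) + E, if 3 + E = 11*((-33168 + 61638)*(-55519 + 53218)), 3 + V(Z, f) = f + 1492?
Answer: -720601428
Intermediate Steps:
V(Z, f) = 1489 + f (V(Z, f) = -3 + (f + 1492) = -3 + (1492 + f) = 1489 + f)
E = -720604173 (E = -3 + 11*((-33168 + 61638)*(-55519 + 53218)) = -3 + 11*(28470*(-2301)) = -3 + 11*(-65509470) = -3 - 720604170 = -720604173)
V(365, 1256) + E = (1489 + 1256) - 720604173 = 2745 - 720604173 = -720601428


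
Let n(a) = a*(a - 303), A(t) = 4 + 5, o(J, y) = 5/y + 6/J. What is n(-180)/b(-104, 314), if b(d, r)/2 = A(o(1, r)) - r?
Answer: -8694/61 ≈ -142.52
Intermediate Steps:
A(t) = 9
n(a) = a*(-303 + a)
b(d, r) = 18 - 2*r (b(d, r) = 2*(9 - r) = 18 - 2*r)
n(-180)/b(-104, 314) = (-180*(-303 - 180))/(18 - 2*314) = (-180*(-483))/(18 - 628) = 86940/(-610) = 86940*(-1/610) = -8694/61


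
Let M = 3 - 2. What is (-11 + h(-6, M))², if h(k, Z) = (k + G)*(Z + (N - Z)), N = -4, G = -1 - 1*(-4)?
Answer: 1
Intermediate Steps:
G = 3 (G = -1 + 4 = 3)
M = 1
h(k, Z) = -12 - 4*k (h(k, Z) = (k + 3)*(Z + (-4 - Z)) = (3 + k)*(-4) = -12 - 4*k)
(-11 + h(-6, M))² = (-11 + (-12 - 4*(-6)))² = (-11 + (-12 + 24))² = (-11 + 12)² = 1² = 1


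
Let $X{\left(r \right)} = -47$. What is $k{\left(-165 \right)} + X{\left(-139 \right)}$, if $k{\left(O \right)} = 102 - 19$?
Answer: $36$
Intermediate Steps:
$k{\left(O \right)} = 83$ ($k{\left(O \right)} = 102 - 19 = 83$)
$k{\left(-165 \right)} + X{\left(-139 \right)} = 83 - 47 = 36$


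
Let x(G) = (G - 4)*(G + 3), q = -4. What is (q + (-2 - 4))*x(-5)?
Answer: -180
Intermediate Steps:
x(G) = (-4 + G)*(3 + G)
(q + (-2 - 4))*x(-5) = (-4 + (-2 - 4))*(-12 + (-5)**2 - 1*(-5)) = (-4 - 6)*(-12 + 25 + 5) = -10*18 = -180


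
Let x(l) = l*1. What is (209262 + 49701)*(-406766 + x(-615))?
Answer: -105496605903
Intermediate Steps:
x(l) = l
(209262 + 49701)*(-406766 + x(-615)) = (209262 + 49701)*(-406766 - 615) = 258963*(-407381) = -105496605903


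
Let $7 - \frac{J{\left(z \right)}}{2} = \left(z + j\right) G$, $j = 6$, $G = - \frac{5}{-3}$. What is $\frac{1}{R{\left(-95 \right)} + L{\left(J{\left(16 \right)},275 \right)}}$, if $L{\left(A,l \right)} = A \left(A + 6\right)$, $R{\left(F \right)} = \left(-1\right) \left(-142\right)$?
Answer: $\frac{9}{29758} \approx 0.00030244$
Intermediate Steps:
$G = \frac{5}{3}$ ($G = \left(-5\right) \left(- \frac{1}{3}\right) = \frac{5}{3} \approx 1.6667$)
$R{\left(F \right)} = 142$
$J{\left(z \right)} = -6 - \frac{10 z}{3}$ ($J{\left(z \right)} = 14 - 2 \left(z + 6\right) \frac{5}{3} = 14 - 2 \left(6 + z\right) \frac{5}{3} = 14 - 2 \left(10 + \frac{5 z}{3}\right) = 14 - \left(20 + \frac{10 z}{3}\right) = -6 - \frac{10 z}{3}$)
$L{\left(A,l \right)} = A \left(6 + A\right)$
$\frac{1}{R{\left(-95 \right)} + L{\left(J{\left(16 \right)},275 \right)}} = \frac{1}{142 + \left(-6 - \frac{160}{3}\right) \left(6 - \frac{178}{3}\right)} = \frac{1}{142 - \frac{178 \left(6 - \frac{178}{3}\right)}{3}} = \frac{1}{142 - - \frac{28480}{9}} = \frac{1}{142 + \frac{28480}{9}} = \frac{1}{\frac{29758}{9}} = \frac{9}{29758}$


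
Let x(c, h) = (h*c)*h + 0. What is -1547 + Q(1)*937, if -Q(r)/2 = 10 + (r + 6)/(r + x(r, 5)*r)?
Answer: -270290/13 ≈ -20792.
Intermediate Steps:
x(c, h) = c*h² (x(c, h) = (c*h)*h + 0 = c*h² + 0 = c*h²)
Q(r) = -20 - 2*(6 + r)/(r + 25*r²) (Q(r) = -2*(10 + (r + 6)/(r + (r*5²)*r)) = -2*(10 + (6 + r)/(r + (r*25)*r)) = -2*(10 + (6 + r)/(r + (25*r)*r)) = -2*(10 + (6 + r)/(r + 25*r²)) = -20 - 2*(6 + r)/(r + 25*r²))
-1547 + Q(1)*937 = -1547 + (2*(-6 - 250*1² - 11*1)/(1*(1 + 25*1)))*937 = -1547 + (2*1*(-6 - 250*1 - 11)/(1 + 25))*937 = -1547 + (2*1*(-6 - 250 - 11)/26)*937 = -1547 + (2*1*(1/26)*(-267))*937 = -1547 - 267/13*937 = -1547 - 250179/13 = -270290/13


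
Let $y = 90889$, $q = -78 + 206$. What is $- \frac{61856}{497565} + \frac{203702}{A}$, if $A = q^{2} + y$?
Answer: $\frac{94719506942}{53375290245} \approx 1.7746$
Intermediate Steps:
$q = 128$
$A = 107273$ ($A = 128^{2} + 90889 = 16384 + 90889 = 107273$)
$- \frac{61856}{497565} + \frac{203702}{A} = - \frac{61856}{497565} + \frac{203702}{107273} = \frac{94719506942}{53375290245}$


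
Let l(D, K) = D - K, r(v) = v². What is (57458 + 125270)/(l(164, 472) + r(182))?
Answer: 3263/586 ≈ 5.5683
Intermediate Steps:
(57458 + 125270)/(l(164, 472) + r(182)) = (57458 + 125270)/((164 - 1*472) + 182²) = 182728/((164 - 472) + 33124) = 182728/(-308 + 33124) = 182728/32816 = 182728*(1/32816) = 3263/586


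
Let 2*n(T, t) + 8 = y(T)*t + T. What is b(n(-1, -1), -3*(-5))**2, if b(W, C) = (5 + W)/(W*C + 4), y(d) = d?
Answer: 1/3136 ≈ 0.00031888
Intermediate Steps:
n(T, t) = -4 + T/2 + T*t/2 (n(T, t) = -4 + (T*t + T)/2 = -4 + (T + T*t)/2 = -4 + (T/2 + T*t/2) = -4 + T/2 + T*t/2)
b(W, C) = (5 + W)/(4 + C*W) (b(W, C) = (5 + W)/(C*W + 4) = (5 + W)/(4 + C*W))
b(n(-1, -1), -3*(-5))**2 = ((5 + (-4 + (1/2)*(-1) + (1/2)*(-1)*(-1)))/(4 + (-3*(-5))*(-4 + (1/2)*(-1) + (1/2)*(-1)*(-1))))**2 = ((5 + (-4 - 1/2 + 1/2))/(4 + 15*(-4 - 1/2 + 1/2)))**2 = ((5 - 4)/(4 + 15*(-4)))**2 = (1/(4 - 60))**2 = (1/(-56))**2 = (-1/56*1)**2 = (-1/56)**2 = 1/3136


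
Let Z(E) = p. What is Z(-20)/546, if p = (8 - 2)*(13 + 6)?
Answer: 19/91 ≈ 0.20879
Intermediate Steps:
p = 114 (p = 6*19 = 114)
Z(E) = 114
Z(-20)/546 = 114/546 = 114*(1/546) = 19/91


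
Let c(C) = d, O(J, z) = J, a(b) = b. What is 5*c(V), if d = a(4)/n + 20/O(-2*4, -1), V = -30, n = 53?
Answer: -1285/106 ≈ -12.123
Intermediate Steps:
d = -257/106 (d = 4/53 + 20/((-2*4)) = 4*(1/53) + 20/(-8) = 4/53 + 20*(-⅛) = 4/53 - 5/2 = -257/106 ≈ -2.4245)
c(C) = -257/106
5*c(V) = 5*(-257/106) = -1285/106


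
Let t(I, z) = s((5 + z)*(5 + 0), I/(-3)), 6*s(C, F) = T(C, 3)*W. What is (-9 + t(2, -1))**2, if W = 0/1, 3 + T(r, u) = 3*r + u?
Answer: 81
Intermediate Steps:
T(r, u) = -3 + u + 3*r (T(r, u) = -3 + (3*r + u) = -3 + (u + 3*r) = -3 + u + 3*r)
W = 0 (W = 0*1 = 0)
s(C, F) = 0 (s(C, F) = ((-3 + 3 + 3*C)*0)/6 = ((3*C)*0)/6 = (1/6)*0 = 0)
t(I, z) = 0
(-9 + t(2, -1))**2 = (-9 + 0)**2 = (-9)**2 = 81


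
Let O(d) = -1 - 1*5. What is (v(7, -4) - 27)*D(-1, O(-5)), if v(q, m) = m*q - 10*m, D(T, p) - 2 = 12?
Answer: -210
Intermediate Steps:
O(d) = -6 (O(d) = -1 - 5 = -6)
D(T, p) = 14 (D(T, p) = 2 + 12 = 14)
v(q, m) = -10*m + m*q
(v(7, -4) - 27)*D(-1, O(-5)) = (-4*(-10 + 7) - 27)*14 = (-4*(-3) - 27)*14 = (12 - 27)*14 = -15*14 = -210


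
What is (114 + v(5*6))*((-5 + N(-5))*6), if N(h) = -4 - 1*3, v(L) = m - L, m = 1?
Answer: -6120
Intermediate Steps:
v(L) = 1 - L
N(h) = -7 (N(h) = -4 - 3 = -7)
(114 + v(5*6))*((-5 + N(-5))*6) = (114 + (1 - 5*6))*((-5 - 7)*6) = (114 + (1 - 1*30))*(-12*6) = (114 + (1 - 30))*(-72) = (114 - 29)*(-72) = 85*(-72) = -6120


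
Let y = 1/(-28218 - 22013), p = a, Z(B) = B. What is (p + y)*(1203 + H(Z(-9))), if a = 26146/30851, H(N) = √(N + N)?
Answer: 1579910576625/1549676581 + 3939926625*I*√2/1549676581 ≈ 1019.5 + 3.5955*I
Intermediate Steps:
H(N) = √2*√N (H(N) = √(2*N) = √2*√N)
a = 26146/30851 (a = 26146*(1/30851) = 26146/30851 ≈ 0.84749)
p = 26146/30851 ≈ 0.84749
y = -1/50231 (y = 1/(-50231) = -1/50231 ≈ -1.9908e-5)
(p + y)*(1203 + H(Z(-9))) = (26146/30851 - 1/50231)*(1203 + √2*√(-9)) = 1313308875*(1203 + √2*(3*I))/1549676581 = 1313308875*(1203 + 3*I*√2)/1549676581 = 1579910576625/1549676581 + 3939926625*I*√2/1549676581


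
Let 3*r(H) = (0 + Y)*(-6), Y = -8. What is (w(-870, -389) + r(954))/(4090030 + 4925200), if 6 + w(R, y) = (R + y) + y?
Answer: -117/643945 ≈ -0.00018169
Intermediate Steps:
r(H) = 16 (r(H) = ((0 - 8)*(-6))/3 = (-8*(-6))/3 = (⅓)*48 = 16)
w(R, y) = -6 + R + 2*y (w(R, y) = -6 + ((R + y) + y) = -6 + (R + 2*y) = -6 + R + 2*y)
(w(-870, -389) + r(954))/(4090030 + 4925200) = ((-6 - 870 + 2*(-389)) + 16)/(4090030 + 4925200) = ((-6 - 870 - 778) + 16)/9015230 = (-1654 + 16)*(1/9015230) = -1638*1/9015230 = -117/643945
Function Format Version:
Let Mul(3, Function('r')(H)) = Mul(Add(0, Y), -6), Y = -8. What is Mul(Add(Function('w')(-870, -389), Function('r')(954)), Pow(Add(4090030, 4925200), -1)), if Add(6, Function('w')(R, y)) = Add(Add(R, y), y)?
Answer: Rational(-117, 643945) ≈ -0.00018169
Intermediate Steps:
Function('r')(H) = 16 (Function('r')(H) = Mul(Rational(1, 3), Mul(Add(0, -8), -6)) = Mul(Rational(1, 3), Mul(-8, -6)) = Mul(Rational(1, 3), 48) = 16)
Function('w')(R, y) = Add(-6, R, Mul(2, y)) (Function('w')(R, y) = Add(-6, Add(Add(R, y), y)) = Add(-6, Add(R, Mul(2, y))) = Add(-6, R, Mul(2, y)))
Mul(Add(Function('w')(-870, -389), Function('r')(954)), Pow(Add(4090030, 4925200), -1)) = Mul(Add(Add(-6, -870, Mul(2, -389)), 16), Pow(Add(4090030, 4925200), -1)) = Mul(Add(Add(-6, -870, -778), 16), Pow(9015230, -1)) = Mul(Add(-1654, 16), Rational(1, 9015230)) = Mul(-1638, Rational(1, 9015230)) = Rational(-117, 643945)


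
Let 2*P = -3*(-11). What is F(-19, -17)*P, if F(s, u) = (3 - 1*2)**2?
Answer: 33/2 ≈ 16.500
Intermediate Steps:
P = 33/2 (P = (-3*(-11))/2 = (1/2)*33 = 33/2 ≈ 16.500)
F(s, u) = 1 (F(s, u) = (3 - 2)**2 = 1**2 = 1)
F(-19, -17)*P = 1*(33/2) = 33/2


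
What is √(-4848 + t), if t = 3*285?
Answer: 11*I*√33 ≈ 63.19*I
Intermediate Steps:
t = 855
√(-4848 + t) = √(-4848 + 855) = √(-3993) = 11*I*√33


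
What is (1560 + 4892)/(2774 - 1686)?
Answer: 1613/272 ≈ 5.9301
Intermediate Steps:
(1560 + 4892)/(2774 - 1686) = 6452/1088 = 6452*(1/1088) = 1613/272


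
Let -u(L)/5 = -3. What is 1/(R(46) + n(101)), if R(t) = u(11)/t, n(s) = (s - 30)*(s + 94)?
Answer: 46/636885 ≈ 7.2227e-5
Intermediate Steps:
u(L) = 15 (u(L) = -5*(-3) = 15)
n(s) = (-30 + s)*(94 + s)
R(t) = 15/t
1/(R(46) + n(101)) = 1/(15/46 + (-2820 + 101**2 + 64*101)) = 1/(15*(1/46) + (-2820 + 10201 + 6464)) = 1/(15/46 + 13845) = 1/(636885/46) = 46/636885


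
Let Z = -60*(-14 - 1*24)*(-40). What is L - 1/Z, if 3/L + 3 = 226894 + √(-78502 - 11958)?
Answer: 113556993941/4694941010299200 - 6*I*√22615/51479616341 ≈ 2.4187e-5 - 1.7527e-8*I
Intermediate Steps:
Z = -91200 (Z = -60*(-14 - 24)*(-40) = -60*(-38)*(-40) = 2280*(-40) = -91200)
L = 3/(226891 + 2*I*√22615) (L = 3/(-3 + (226894 + √(-78502 - 11958))) = 3/(-3 + (226894 + √(-90460))) = 3/(-3 + (226894 + 2*I*√22615)) = 3/(226891 + 2*I*√22615) ≈ 1.3222e-5 - 1.7527e-8*I)
L - 1/Z = (680673/51479616341 - 6*I*√22615/51479616341) - 1/(-91200) = (680673/51479616341 - 6*I*√22615/51479616341) - 1*(-1/91200) = (680673/51479616341 - 6*I*√22615/51479616341) + 1/91200 = 113556993941/4694941010299200 - 6*I*√22615/51479616341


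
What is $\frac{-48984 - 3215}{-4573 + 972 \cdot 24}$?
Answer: $- \frac{52199}{18755} \approx -2.7832$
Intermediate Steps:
$\frac{-48984 - 3215}{-4573 + 972 \cdot 24} = - \frac{52199}{-4573 + 23328} = - \frac{52199}{18755}$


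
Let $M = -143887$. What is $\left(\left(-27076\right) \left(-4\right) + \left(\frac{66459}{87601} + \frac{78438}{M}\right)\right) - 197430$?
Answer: $- \frac{1123398906685067}{12604645087} \approx -89126.0$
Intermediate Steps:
$\left(\left(-27076\right) \left(-4\right) + \left(\frac{66459}{87601} + \frac{78438}{M}\right)\right) - 197430 = \left(\left(-27076\right) \left(-4\right) + \left(\frac{66459}{87601} + \frac{78438}{-143887}\right)\right) - 197430 = \left(108304 + \left(66459 \cdot \frac{1}{87601} + 78438 \left(- \frac{1}{143887}\right)\right)\right) - 197430 = \left(108304 + \left(\frac{66459}{87601} - \frac{78438}{143887}\right)\right) - 197430 = \left(108304 + \frac{2691338895}{12604645087}\right) - 197430 = \frac{1365136172841343}{12604645087} - 197430 = - \frac{1123398906685067}{12604645087}$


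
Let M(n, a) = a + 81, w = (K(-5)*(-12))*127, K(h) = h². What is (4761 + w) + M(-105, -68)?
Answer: -33326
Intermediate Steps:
w = -38100 (w = ((-5)²*(-12))*127 = (25*(-12))*127 = -300*127 = -38100)
M(n, a) = 81 + a
(4761 + w) + M(-105, -68) = (4761 - 38100) + (81 - 68) = -33339 + 13 = -33326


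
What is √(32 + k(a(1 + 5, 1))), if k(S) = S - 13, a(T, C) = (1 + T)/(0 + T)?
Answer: 11*√6/6 ≈ 4.4907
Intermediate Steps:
a(T, C) = (1 + T)/T
k(S) = -13 + S
√(32 + k(a(1 + 5, 1))) = √(32 + (-13 + (1 + (1 + 5))/(1 + 5))) = √(32 + (-13 + (1 + 6)/6)) = √(32 + (-13 + (⅙)*7)) = √(32 + (-13 + 7/6)) = √(32 - 71/6) = √(121/6) = 11*√6/6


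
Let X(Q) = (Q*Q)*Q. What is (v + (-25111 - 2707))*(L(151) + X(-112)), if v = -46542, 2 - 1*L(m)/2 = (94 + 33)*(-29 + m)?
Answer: 106774416320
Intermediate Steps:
X(Q) = Q³ (X(Q) = Q²*Q = Q³)
L(m) = 7370 - 254*m (L(m) = 4 - 2*(94 + 33)*(-29 + m) = 4 - 254*(-29 + m) = 4 - 2*(-3683 + 127*m) = 4 + (7366 - 254*m) = 7370 - 254*m)
(v + (-25111 - 2707))*(L(151) + X(-112)) = (-46542 + (-25111 - 2707))*((7370 - 254*151) + (-112)³) = (-46542 - 27818)*((7370 - 38354) - 1404928) = -74360*(-30984 - 1404928) = -74360*(-1435912) = 106774416320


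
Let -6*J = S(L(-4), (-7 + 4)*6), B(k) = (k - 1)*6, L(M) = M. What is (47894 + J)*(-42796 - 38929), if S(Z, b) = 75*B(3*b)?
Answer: -4251252775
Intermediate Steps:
B(k) = -6 + 6*k (B(k) = (-1 + k)*6 = -6 + 6*k)
S(Z, b) = -450 + 1350*b (S(Z, b) = 75*(-6 + 6*(3*b)) = 75*(-6 + 18*b) = -450 + 1350*b)
J = 4125 (J = -(-450 + 1350*((-7 + 4)*6))/6 = -(-450 + 1350*(-3*6))/6 = -(-450 + 1350*(-18))/6 = -(-450 - 24300)/6 = -⅙*(-24750) = 4125)
(47894 + J)*(-42796 - 38929) = (47894 + 4125)*(-42796 - 38929) = 52019*(-81725) = -4251252775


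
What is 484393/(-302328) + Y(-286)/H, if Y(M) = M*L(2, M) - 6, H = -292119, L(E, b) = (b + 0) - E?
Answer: -4266685577/2264506488 ≈ -1.8842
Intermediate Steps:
L(E, b) = b - E
Y(M) = -6 + M*(-2 + M) (Y(M) = M*(M - 1*2) - 6 = M*(M - 2) - 6 = M*(-2 + M) - 6 = -6 + M*(-2 + M))
484393/(-302328) + Y(-286)/H = 484393/(-302328) + (-6 - 286*(-2 - 286))/(-292119) = 484393*(-1/302328) + (-6 - 286*(-288))*(-1/292119) = -37261/23256 + (-6 + 82368)*(-1/292119) = -37261/23256 + 82362*(-1/292119) = -37261/23256 - 27454/97373 = -4266685577/2264506488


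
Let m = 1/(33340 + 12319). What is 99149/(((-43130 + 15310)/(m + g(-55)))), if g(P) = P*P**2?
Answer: 188296744294619/317558345 ≈ 5.9295e+5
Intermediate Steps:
m = 1/45659 ≈ 2.1901e-5
g(P) = P**3
99149/(((-43130 + 15310)/(m + g(-55)))) = 99149/(((-43130 + 15310)/(1/45659 + (-55)**3))) = 99149/((-27820/(1/45659 - 166375))) = 99149/((-27820/(-7596516124/45659))) = 99149/((-27820*(-45659/7596516124))) = 99149/(317558345/1899129031) = 99149*(1899129031/317558345) = 188296744294619/317558345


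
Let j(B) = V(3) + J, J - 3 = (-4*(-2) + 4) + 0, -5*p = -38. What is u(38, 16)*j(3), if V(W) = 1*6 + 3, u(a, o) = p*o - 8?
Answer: 13632/5 ≈ 2726.4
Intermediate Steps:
p = 38/5 (p = -1/5*(-38) = 38/5 ≈ 7.6000)
u(a, o) = -8 + 38*o/5 (u(a, o) = 38*o/5 - 8 = -8 + 38*o/5)
V(W) = 9 (V(W) = 6 + 3 = 9)
J = 15 (J = 3 + ((-4*(-2) + 4) + 0) = 3 + ((8 + 4) + 0) = 3 + (12 + 0) = 3 + 12 = 15)
j(B) = 24 (j(B) = 9 + 15 = 24)
u(38, 16)*j(3) = (-8 + (38/5)*16)*24 = (-8 + 608/5)*24 = (568/5)*24 = 13632/5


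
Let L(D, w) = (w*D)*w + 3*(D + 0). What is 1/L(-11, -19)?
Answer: -1/4004 ≈ -0.00024975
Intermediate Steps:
L(D, w) = 3*D + D*w² (L(D, w) = (D*w)*w + 3*D = D*w² + 3*D = 3*D + D*w²)
1/L(-11, -19) = 1/(-11*(3 + (-19)²)) = 1/(-11*(3 + 361)) = 1/(-11*364) = 1/(-4004) = -1/4004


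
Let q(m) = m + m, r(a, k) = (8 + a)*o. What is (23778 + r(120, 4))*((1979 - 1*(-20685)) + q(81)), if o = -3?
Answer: 533991444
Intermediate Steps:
r(a, k) = -24 - 3*a (r(a, k) = (8 + a)*(-3) = -24 - 3*a)
q(m) = 2*m
(23778 + r(120, 4))*((1979 - 1*(-20685)) + q(81)) = (23778 + (-24 - 3*120))*((1979 - 1*(-20685)) + 2*81) = (23778 + (-24 - 360))*((1979 + 20685) + 162) = (23778 - 384)*(22664 + 162) = 23394*22826 = 533991444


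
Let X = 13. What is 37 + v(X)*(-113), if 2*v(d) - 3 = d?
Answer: -867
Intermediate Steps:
v(d) = 3/2 + d/2
37 + v(X)*(-113) = 37 + (3/2 + (½)*13)*(-113) = 37 + (3/2 + 13/2)*(-113) = 37 + 8*(-113) = 37 - 904 = -867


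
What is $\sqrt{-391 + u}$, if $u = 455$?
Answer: $8$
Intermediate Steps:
$\sqrt{-391 + u} = \sqrt{-391 + 455} = \sqrt{64} = 8$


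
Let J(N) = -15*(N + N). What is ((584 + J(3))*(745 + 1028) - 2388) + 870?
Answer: 874344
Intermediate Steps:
J(N) = -30*N
((584 + J(3))*(745 + 1028) - 2388) + 870 = ((584 - 30*3)*(745 + 1028) - 2388) + 870 = ((584 - 90)*1773 - 2388) + 870 = (494*1773 - 2388) + 870 = (875862 - 2388) + 870 = 873474 + 870 = 874344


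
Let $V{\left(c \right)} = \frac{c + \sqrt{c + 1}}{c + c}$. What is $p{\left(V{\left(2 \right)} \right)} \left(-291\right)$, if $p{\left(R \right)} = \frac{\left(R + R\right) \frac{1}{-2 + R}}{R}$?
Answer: $\frac{4656}{11} + \frac{776 \sqrt{3}}{11} \approx 545.46$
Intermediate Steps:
$V{\left(c \right)} = \frac{c + \sqrt{1 + c}}{2 c}$
$p{\left(R \right)} = \frac{2}{-2 + R}$ ($p{\left(R \right)} = \frac{2 R \frac{1}{-2 + R}}{R} = \frac{2}{-2 + R}$)
$p{\left(V{\left(2 \right)} \right)} \left(-291\right) = \frac{2}{-2 + \frac{2 + \sqrt{1 + 2}}{2 \cdot 2}} \left(-291\right) = \frac{2}{-2 + \frac{1}{2} \cdot \frac{1}{2} \left(2 + \sqrt{3}\right)} \left(-291\right) = \frac{2}{-2 + \left(\frac{1}{2} + \frac{\sqrt{3}}{4}\right)} \left(-291\right) = \frac{2}{- \frac{3}{2} + \frac{\sqrt{3}}{4}} \left(-291\right) = - \frac{582}{- \frac{3}{2} + \frac{\sqrt{3}}{4}}$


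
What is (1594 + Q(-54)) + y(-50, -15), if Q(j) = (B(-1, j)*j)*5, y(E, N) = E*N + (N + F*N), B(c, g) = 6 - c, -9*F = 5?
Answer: 1342/3 ≈ 447.33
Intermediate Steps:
F = -5/9 (F = -1/9*5 = -5/9 ≈ -0.55556)
y(E, N) = 4*N/9 + E*N (y(E, N) = E*N + (N - 5*N/9) = E*N + 4*N/9 = 4*N/9 + E*N)
Q(j) = 35*j (Q(j) = ((6 - 1*(-1))*j)*5 = ((6 + 1)*j)*5 = (7*j)*5 = 35*j)
(1594 + Q(-54)) + y(-50, -15) = (1594 + 35*(-54)) + (1/9)*(-15)*(4 + 9*(-50)) = (1594 - 1890) + (1/9)*(-15)*(4 - 450) = -296 + (1/9)*(-15)*(-446) = -296 + 2230/3 = 1342/3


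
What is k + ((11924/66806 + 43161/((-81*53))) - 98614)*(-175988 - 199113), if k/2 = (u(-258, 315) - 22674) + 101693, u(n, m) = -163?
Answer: 1768305282937804357/47799693 ≈ 3.6994e+10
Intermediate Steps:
k = 157712 (k = 2*((-163 - 22674) + 101693) = 2*(-22837 + 101693) = 2*78856 = 157712)
k + ((11924/66806 + 43161/((-81*53))) - 98614)*(-175988 - 199113) = 157712 + ((11924/66806 + 43161/((-81*53))) - 98614)*(-175988 - 199113) = 157712 + ((11924*(1/66806) + 43161/(-4293)) - 98614)*(-375101) = 157712 + ((5962/33403 + 43161*(-1/4293)) - 98614)*(-375101) = 157712 + ((5962/33403 - 14387/1431) - 98614)*(-375101) = 157712 + (-472037339/47799693 - 98614)*(-375101) = 157712 - 4714190962841/47799693*(-375101) = 157712 + 1768297744352621941/47799693 = 1768305282937804357/47799693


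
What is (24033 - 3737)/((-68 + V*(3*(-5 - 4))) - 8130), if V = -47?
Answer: -20296/6929 ≈ -2.9291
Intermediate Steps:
(24033 - 3737)/((-68 + V*(3*(-5 - 4))) - 8130) = (24033 - 3737)/((-68 - 141*(-5 - 4)) - 8130) = 20296/((-68 - 141*(-9)) - 8130) = 20296/((-68 - 47*(-27)) - 8130) = 20296/((-68 + 1269) - 8130) = 20296/(1201 - 8130) = 20296/(-6929) = 20296*(-1/6929) = -20296/6929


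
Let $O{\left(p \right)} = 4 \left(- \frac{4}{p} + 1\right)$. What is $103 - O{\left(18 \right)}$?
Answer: $\frac{899}{9} \approx 99.889$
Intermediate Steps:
$O{\left(p \right)} = 4 - \frac{16}{p}$ ($O{\left(p \right)} = 4 \left(1 - \frac{4}{p}\right) = 4 - \frac{16}{p}$)
$103 - O{\left(18 \right)} = 103 - \left(4 - \frac{16}{18}\right) = 103 - \left(4 - \frac{8}{9}\right) = 103 - \frac{28}{9} = \frac{899}{9}$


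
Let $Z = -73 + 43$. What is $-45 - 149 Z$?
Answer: $4425$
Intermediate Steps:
$Z = -30$
$-45 - 149 Z = -45 - -4470 = -45 + 4470 = 4425$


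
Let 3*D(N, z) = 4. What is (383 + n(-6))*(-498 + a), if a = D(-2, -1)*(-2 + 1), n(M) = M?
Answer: -564746/3 ≈ -1.8825e+5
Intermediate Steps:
D(N, z) = 4/3 (D(N, z) = (1/3)*4 = 4/3)
a = -4/3 (a = 4*(-2 + 1)/3 = (4/3)*(-1) = -4/3 ≈ -1.3333)
(383 + n(-6))*(-498 + a) = (383 - 6)*(-498 - 4/3) = 377*(-1498/3) = -564746/3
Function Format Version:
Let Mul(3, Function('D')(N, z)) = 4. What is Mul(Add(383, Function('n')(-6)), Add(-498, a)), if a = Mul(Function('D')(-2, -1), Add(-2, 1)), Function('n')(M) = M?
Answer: Rational(-564746, 3) ≈ -1.8825e+5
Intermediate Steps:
Function('D')(N, z) = Rational(4, 3) (Function('D')(N, z) = Mul(Rational(1, 3), 4) = Rational(4, 3))
a = Rational(-4, 3) (a = Mul(Rational(4, 3), Add(-2, 1)) = Mul(Rational(4, 3), -1) = Rational(-4, 3) ≈ -1.3333)
Mul(Add(383, Function('n')(-6)), Add(-498, a)) = Mul(Add(383, -6), Add(-498, Rational(-4, 3))) = Mul(377, Rational(-1498, 3)) = Rational(-564746, 3)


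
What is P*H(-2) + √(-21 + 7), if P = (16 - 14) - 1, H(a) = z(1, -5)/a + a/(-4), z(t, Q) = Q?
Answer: 3 + I*√14 ≈ 3.0 + 3.7417*I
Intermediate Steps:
H(a) = -5/a - a/4 (H(a) = -5/a + a/(-4) = -5/a + a*(-¼) = -5/a - a/4)
P = 1 (P = 2 - 1 = 1)
P*H(-2) + √(-21 + 7) = 1*(-5/(-2) - ¼*(-2)) + √(-21 + 7) = 1*(-5*(-½) + ½) + √(-14) = 1*(5/2 + ½) + I*√14 = 1*3 + I*√14 = 3 + I*√14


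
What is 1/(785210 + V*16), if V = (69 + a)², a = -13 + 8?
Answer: 1/850746 ≈ 1.1754e-6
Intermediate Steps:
a = -5
V = 4096 (V = (69 - 5)² = 64² = 4096)
1/(785210 + V*16) = 1/(785210 + 4096*16) = 1/(785210 + 65536) = 1/850746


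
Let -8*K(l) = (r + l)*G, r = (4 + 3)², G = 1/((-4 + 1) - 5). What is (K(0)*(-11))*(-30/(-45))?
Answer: -539/96 ≈ -5.6146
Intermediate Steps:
G = -⅛ (G = 1/(-3 - 5) = 1/(-8) = -⅛ ≈ -0.12500)
r = 49 (r = 7² = 49)
K(l) = 49/64 + l/64 (K(l) = -(49 + l)*(-1)/(8*8) = -(-49/8 - l/8)/8 = 49/64 + l/64)
(K(0)*(-11))*(-30/(-45)) = ((49/64 + (1/64)*0)*(-11))*(-30/(-45)) = ((49/64 + 0)*(-11))*(-30*(-1/45)) = ((49/64)*(-11))*(⅔) = -539/64*⅔ = -539/96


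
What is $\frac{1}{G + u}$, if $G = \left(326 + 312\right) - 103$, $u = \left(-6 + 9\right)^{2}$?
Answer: $\frac{1}{544} \approx 0.0018382$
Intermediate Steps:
$u = 9$ ($u = 3^{2} = 9$)
$G = 535$ ($G = 638 - 103 = 535$)
$\frac{1}{G + u} = \frac{1}{535 + 9} = \frac{1}{544}$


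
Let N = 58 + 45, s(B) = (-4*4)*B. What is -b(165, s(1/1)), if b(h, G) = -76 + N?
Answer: -27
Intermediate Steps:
s(B) = -16*B
N = 103
b(h, G) = 27 (b(h, G) = -76 + 103 = 27)
-b(165, s(1/1)) = -1*27 = -27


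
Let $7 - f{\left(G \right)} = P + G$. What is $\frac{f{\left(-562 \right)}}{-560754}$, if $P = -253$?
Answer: $- \frac{137}{93459} \approx -0.0014659$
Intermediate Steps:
$f{\left(G \right)} = 260 - G$ ($f{\left(G \right)} = 7 - \left(-253 + G\right) = 260 - G$)
$\frac{f{\left(-562 \right)}}{-560754} = \frac{260 - -562}{-560754} = \left(260 + 562\right) \left(- \frac{1}{560754}\right) = 822 \left(- \frac{1}{560754}\right) = - \frac{137}{93459}$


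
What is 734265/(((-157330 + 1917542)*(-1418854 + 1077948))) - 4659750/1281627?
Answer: -310684706866816795/85451317087549016 ≈ -3.6358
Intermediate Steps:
734265/(((-157330 + 1917542)*(-1418854 + 1077948))) - 4659750/1281627 = 734265/((1760212*(-340906))) - 4659750*1/1281627 = 734265/(-600066832072) - 517750/142403 = 734265*(-1/600066832072) - 517750/142403 = -734265/600066832072 - 517750/142403 = -310684706866816795/85451317087549016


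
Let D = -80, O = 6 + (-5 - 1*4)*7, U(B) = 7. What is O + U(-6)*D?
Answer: -617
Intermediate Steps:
O = -57 (O = 6 + (-5 - 4)*7 = 6 - 9*7 = 6 - 63 = -57)
O + U(-6)*D = -57 + 7*(-80) = -57 - 560 = -617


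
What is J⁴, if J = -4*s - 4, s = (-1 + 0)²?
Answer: 4096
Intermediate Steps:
s = 1 (s = (-1)² = 1)
J = -8 (J = -4*1 - 4 = -4 - 4 = -8)
J⁴ = (-8)⁴ = 4096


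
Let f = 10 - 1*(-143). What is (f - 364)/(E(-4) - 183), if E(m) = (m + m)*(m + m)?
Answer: 211/119 ≈ 1.7731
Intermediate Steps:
f = 153 (f = 10 + 143 = 153)
E(m) = 4*m² (E(m) = (2*m)*(2*m) = 4*m²)
(f - 364)/(E(-4) - 183) = (153 - 364)/(4*(-4)² - 183) = -211/(4*16 - 183) = -211/(64 - 183) = -211/(-119) = -211*(-1/119) = 211/119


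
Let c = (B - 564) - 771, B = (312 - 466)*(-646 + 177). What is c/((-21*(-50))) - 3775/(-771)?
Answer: 19540237/269850 ≈ 72.411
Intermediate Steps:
B = 72226 (B = -154*(-469) = 72226)
c = 70891 (c = (72226 - 564) - 771 = 71662 - 771 = 70891)
c/((-21*(-50))) - 3775/(-771) = 70891/((-21*(-50))) - 3775/(-771) = 70891/1050 - 3775*(-1/771) = 70891*(1/1050) + 3775/771 = 70891/1050 + 3775/771 = 19540237/269850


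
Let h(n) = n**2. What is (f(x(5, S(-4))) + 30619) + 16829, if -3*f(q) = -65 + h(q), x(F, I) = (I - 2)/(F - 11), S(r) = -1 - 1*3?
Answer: 142408/3 ≈ 47469.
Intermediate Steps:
S(r) = -4 (S(r) = -1 - 3 = -4)
x(F, I) = (-2 + I)/(-11 + F)
f(q) = 65/3 - q**2/3 (f(q) = -(-65 + q**2)/3 = 65/3 - q**2/3)
(f(x(5, S(-4))) + 30619) + 16829 = ((65/3 - (-2 - 4)**2/(-11 + 5)**2/3) + 30619) + 16829 = ((65/3 - 1**2/3) + 30619) + 16829 = ((65/3 - (-1/6*(-6))**2/3) + 30619) + 16829 = ((65/3 - 1/3*1**2) + 30619) + 16829 = ((65/3 - 1/3*1) + 30619) + 16829 = ((65/3 - 1/3) + 30619) + 16829 = (64/3 + 30619) + 16829 = 91921/3 + 16829 = 142408/3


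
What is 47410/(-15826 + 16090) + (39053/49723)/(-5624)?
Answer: 150657092231/838926456 ≈ 179.58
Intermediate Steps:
47410/(-15826 + 16090) + (39053/49723)/(-5624) = 47410/264 + (39053*(1/49723))*(-1/5624) = 47410*(1/264) + (39053/49723)*(-1/5624) = 2155/12 - 39053/279642152 = 150657092231/838926456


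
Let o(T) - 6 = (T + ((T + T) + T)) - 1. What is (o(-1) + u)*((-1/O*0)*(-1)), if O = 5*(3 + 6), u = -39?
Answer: 0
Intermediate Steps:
O = 45 (O = 5*9 = 45)
o(T) = 5 + 4*T (o(T) = 6 + ((T + ((T + T) + T)) - 1) = 6 + ((T + (2*T + T)) - 1) = 6 + ((T + 3*T) - 1) = 6 + (4*T - 1) = 6 + (-1 + 4*T) = 5 + 4*T)
(o(-1) + u)*((-1/O*0)*(-1)) = ((5 + 4*(-1)) - 39)*((-1/45*0)*(-1)) = ((5 - 4) - 39)*((-1*1/45*0)*(-1)) = (1 - 39)*(-1/45*0*(-1)) = -0*(-1) = -38*0 = 0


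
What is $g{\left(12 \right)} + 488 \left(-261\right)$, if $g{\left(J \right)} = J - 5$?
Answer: $-127361$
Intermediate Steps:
$g{\left(J \right)} = -5 + J$
$g{\left(12 \right)} + 488 \left(-261\right) = \left(-5 + 12\right) + 488 \left(-261\right) = 7 - 127368 = -127361$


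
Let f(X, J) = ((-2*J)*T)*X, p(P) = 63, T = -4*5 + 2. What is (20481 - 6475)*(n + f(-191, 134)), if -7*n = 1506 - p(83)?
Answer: -90354540786/7 ≈ -1.2908e+10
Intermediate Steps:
T = -18 (T = -20 + 2 = -18)
n = -1443/7 (n = -(1506 - 1*63)/7 = -(1506 - 63)/7 = -⅐*1443 = -1443/7 ≈ -206.14)
f(X, J) = 36*J*X (f(X, J) = (-2*J*(-18))*X = (36*J)*X = 36*J*X)
(20481 - 6475)*(n + f(-191, 134)) = (20481 - 6475)*(-1443/7 + 36*134*(-191)) = 14006*(-1443/7 - 921384) = 14006*(-6451131/7) = -90354540786/7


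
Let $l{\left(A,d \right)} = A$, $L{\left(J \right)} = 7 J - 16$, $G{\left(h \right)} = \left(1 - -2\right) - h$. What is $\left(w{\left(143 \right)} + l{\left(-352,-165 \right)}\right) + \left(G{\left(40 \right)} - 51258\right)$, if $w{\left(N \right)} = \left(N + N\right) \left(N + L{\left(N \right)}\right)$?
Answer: $270961$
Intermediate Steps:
$G{\left(h \right)} = 3 - h$ ($G{\left(h \right)} = \left(1 + 2\right) - h = 3 - h$)
$L{\left(J \right)} = -16 + 7 J$
$w{\left(N \right)} = 2 N \left(-16 + 8 N\right)$ ($w{\left(N \right)} = \left(N + N\right) \left(N + \left(-16 + 7 N\right)\right) = 2 N \left(-16 + 8 N\right)$)
$\left(w{\left(143 \right)} + l{\left(-352,-165 \right)}\right) + \left(G{\left(40 \right)} - 51258\right) = \left(16 \cdot 143 \left(-2 + 143\right) - 352\right) + \left(\left(3 - 40\right) - 51258\right) = \left(16 \cdot 143 \cdot 141 - 352\right) + \left(\left(3 - 40\right) - 51258\right) = \left(322608 - 352\right) - 51295 = 322256 - 51295 = 270961$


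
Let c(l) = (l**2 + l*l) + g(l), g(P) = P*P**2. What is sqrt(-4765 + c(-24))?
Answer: I*sqrt(17437) ≈ 132.05*I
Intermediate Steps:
g(P) = P**3
c(l) = l**3 + 2*l**2 (c(l) = (l**2 + l*l) + l**3 = (l**2 + l**2) + l**3 = 2*l**2 + l**3 = l**3 + 2*l**2)
sqrt(-4765 + c(-24)) = sqrt(-4765 + (-24)**2*(2 - 24)) = sqrt(-4765 + 576*(-22)) = sqrt(-4765 - 12672) = sqrt(-17437) = I*sqrt(17437)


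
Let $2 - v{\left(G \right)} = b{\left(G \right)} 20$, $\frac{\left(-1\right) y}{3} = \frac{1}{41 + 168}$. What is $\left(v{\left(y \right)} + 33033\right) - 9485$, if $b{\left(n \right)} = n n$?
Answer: $\frac{1028687370}{43681} \approx 23550.0$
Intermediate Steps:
$b{\left(n \right)} = n^{2}$
$y = - \frac{3}{209}$ ($y = - \frac{3}{41 + 168} = - \frac{3}{209} \approx -0.014354$)
$v{\left(G \right)} = 2 - 20 G^{2}$ ($v{\left(G \right)} = 2 - G^{2} \cdot 20 = 2 - 20 G^{2}$)
$\left(v{\left(y \right)} + 33033\right) - 9485 = \left(\left(2 - 20 \left(- \frac{3}{209}\right)^{2}\right) + 33033\right) - 9485 = \left(\left(2 - \frac{180}{43681}\right) + 33033\right) - 9485 = \left(\frac{87182}{43681} + 33033\right) - 9485 = \frac{1443001655}{43681} - 9485 = \frac{1028687370}{43681}$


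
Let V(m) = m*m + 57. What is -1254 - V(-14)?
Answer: -1507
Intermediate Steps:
V(m) = 57 + m**2 (V(m) = m**2 + 57 = 57 + m**2)
-1254 - V(-14) = -1254 - (57 + (-14)**2) = -1254 - (57 + 196) = -1254 - 1*253 = -1254 - 253 = -1507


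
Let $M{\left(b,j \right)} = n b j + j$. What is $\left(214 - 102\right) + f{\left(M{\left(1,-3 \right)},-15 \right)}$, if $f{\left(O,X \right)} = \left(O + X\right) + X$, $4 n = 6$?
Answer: $\frac{149}{2} \approx 74.5$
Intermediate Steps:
$n = \frac{3}{2}$ ($n = \frac{1}{4} \cdot 6 = \frac{3}{2} \approx 1.5$)
$M{\left(b,j \right)} = j + \frac{3 b j}{2}$ ($M{\left(b,j \right)} = \frac{3 b}{2} j + j = \frac{3 b j}{2} + j = j + \frac{3 b j}{2}$)
$f{\left(O,X \right)} = O + 2 X$
$\left(214 - 102\right) + f{\left(M{\left(1,-3 \right)},-15 \right)} = \left(214 - 102\right) + \left(\frac{1}{2} \left(-3\right) \left(2 + 3 \cdot 1\right) + 2 \left(-15\right)\right) = 112 - \left(30 + \frac{3 \left(2 + 3\right)}{2}\right) = 112 - \left(30 + \frac{3}{2} \cdot 5\right) = 112 - \frac{75}{2} = \frac{149}{2}$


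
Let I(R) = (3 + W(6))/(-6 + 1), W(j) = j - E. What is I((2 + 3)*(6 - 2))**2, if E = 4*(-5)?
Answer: 841/25 ≈ 33.640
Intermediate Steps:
E = -20
W(j) = 20 + j (W(j) = j - 1*(-20) = j + 20 = 20 + j)
I(R) = -29/5 (I(R) = (3 + (20 + 6))/(-6 + 1) = (3 + 26)/(-5) = 29*(-1/5) = -29/5)
I((2 + 3)*(6 - 2))**2 = (-29/5)**2 = 841/25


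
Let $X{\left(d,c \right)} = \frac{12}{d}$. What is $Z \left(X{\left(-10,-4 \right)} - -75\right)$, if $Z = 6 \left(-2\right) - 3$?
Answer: $-1107$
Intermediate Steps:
$Z = -15$ ($Z = -12 - 3 = -15$)
$Z \left(X{\left(-10,-4 \right)} - -75\right) = - 15 \left(\frac{12}{-10} - -75\right) = - 15 \left(12 \left(- \frac{1}{10}\right) + 75\right) = - 15 \left(- \frac{6}{5} + 75\right) = \left(-15\right) \frac{369}{5} = -1107$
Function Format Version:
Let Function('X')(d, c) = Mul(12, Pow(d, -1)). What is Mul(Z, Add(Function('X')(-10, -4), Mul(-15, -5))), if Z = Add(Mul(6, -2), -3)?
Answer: -1107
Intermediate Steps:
Z = -15 (Z = Add(-12, -3) = -15)
Mul(Z, Add(Function('X')(-10, -4), Mul(-15, -5))) = Mul(-15, Add(Mul(12, Pow(-10, -1)), Mul(-15, -5))) = Mul(-15, Add(Mul(12, Rational(-1, 10)), 75)) = Mul(-15, Add(Rational(-6, 5), 75)) = Mul(-15, Rational(369, 5)) = -1107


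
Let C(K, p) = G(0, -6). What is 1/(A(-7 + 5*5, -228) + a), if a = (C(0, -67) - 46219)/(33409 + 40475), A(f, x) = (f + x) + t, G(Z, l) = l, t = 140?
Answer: -73884/5218105 ≈ -0.014159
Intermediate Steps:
C(K, p) = -6
A(f, x) = 140 + f + x (A(f, x) = (f + x) + 140 = 140 + f + x)
a = -46225/73884 (a = (-6 - 46219)/(33409 + 40475) = -46225/73884 ≈ -0.62564)
1/(A(-7 + 5*5, -228) + a) = 1/((140 + (-7 + 5*5) - 228) - 46225/73884) = 1/((140 + (-7 + 25) - 228) - 46225/73884) = 1/((140 + 18 - 228) - 46225/73884) = 1/(-70 - 46225/73884) = 1/(-5218105/73884) = -73884/5218105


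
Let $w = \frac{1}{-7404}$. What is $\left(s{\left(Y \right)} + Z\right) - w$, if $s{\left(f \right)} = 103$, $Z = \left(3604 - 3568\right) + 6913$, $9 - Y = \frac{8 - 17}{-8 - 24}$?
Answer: $\frac{52213009}{7404} \approx 7052.0$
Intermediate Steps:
$Y = \frac{279}{32}$ ($Y = 9 - \frac{8 - 17}{-8 - 24} = 9 - - \frac{9}{-32} = 9 - \left(-9\right) \left(- \frac{1}{32}\right) = 9 - \frac{9}{32} = \frac{279}{32} \approx 8.7188$)
$Z = 6949$ ($Z = 36 + 6913 = 6949$)
$w = - \frac{1}{7404} \approx -0.00013506$
$\left(s{\left(Y \right)} + Z\right) - w = \left(103 + 6949\right) - - \frac{1}{7404} = 7052 + \frac{1}{7404} = \frac{52213009}{7404}$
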